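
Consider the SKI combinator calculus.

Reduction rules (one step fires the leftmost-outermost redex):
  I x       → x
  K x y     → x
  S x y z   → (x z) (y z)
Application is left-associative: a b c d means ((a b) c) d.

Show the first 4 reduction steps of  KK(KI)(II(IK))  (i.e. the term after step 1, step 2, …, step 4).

Answer: after 4 steps: KK

Working:
  start: KK(KI)(II(IK))
  step 1: K(II(IK))
  step 2: K(I(IK))
  step 3: K(IK)
  step 4: KK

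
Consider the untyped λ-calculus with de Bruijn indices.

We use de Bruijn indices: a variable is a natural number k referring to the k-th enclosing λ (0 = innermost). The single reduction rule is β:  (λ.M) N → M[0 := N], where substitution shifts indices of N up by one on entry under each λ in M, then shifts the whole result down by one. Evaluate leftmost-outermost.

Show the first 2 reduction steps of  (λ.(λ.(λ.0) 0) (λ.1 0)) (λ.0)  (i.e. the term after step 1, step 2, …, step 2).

Answer: after 2 steps: (λ.0) (λ.(λ.0) 0)

Reduction:
  start: (λ.(λ.(λ.0) 0) (λ.1 0)) (λ.0)
  →1  (λ.(λ.0) 0) (λ.(λ.0) 0)
  →2  (λ.0) (λ.(λ.0) 0)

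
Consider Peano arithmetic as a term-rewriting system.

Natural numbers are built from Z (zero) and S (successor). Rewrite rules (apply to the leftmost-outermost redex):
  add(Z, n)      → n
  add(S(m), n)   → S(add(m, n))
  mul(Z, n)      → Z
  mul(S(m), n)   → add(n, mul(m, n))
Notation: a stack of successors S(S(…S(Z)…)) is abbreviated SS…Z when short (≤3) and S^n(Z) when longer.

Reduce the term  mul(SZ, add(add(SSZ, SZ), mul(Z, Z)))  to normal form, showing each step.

  start: mul(SZ, add(add(SSZ, SZ), mul(Z, Z)))
  [1] add(add(add(SSZ, SZ), mul(Z, Z)), mul(Z, add(add(SSZ, SZ), mul(Z, Z))))
  [2] add(add(S(add(SZ, SZ)), mul(Z, Z)), mul(Z, add(add(SSZ, SZ), mul(Z, Z))))
  [3] add(S(add(add(SZ, SZ), mul(Z, Z))), mul(Z, add(add(SSZ, SZ), mul(Z, Z))))
  [4] S(add(add(add(SZ, SZ), mul(Z, Z)), mul(Z, add(add(SSZ, SZ), mul(Z, Z)))))
  [5] S(add(add(S(add(Z, SZ)), mul(Z, Z)), mul(Z, add(add(SSZ, SZ), mul(Z, Z)))))
  [6] S(add(S(add(add(Z, SZ), mul(Z, Z))), mul(Z, add(add(SSZ, SZ), mul(Z, Z)))))
  [7] S(S(add(add(add(Z, SZ), mul(Z, Z)), mul(Z, add(add(SSZ, SZ), mul(Z, Z))))))
  [8] S(S(add(add(SZ, mul(Z, Z)), mul(Z, add(add(SSZ, SZ), mul(Z, Z))))))
  [9] S(S(add(S(add(Z, mul(Z, Z))), mul(Z, add(add(SSZ, SZ), mul(Z, Z))))))
  [10] S(S(S(add(add(Z, mul(Z, Z)), mul(Z, add(add(SSZ, SZ), mul(Z, Z)))))))
  [11] S(S(S(add(mul(Z, Z), mul(Z, add(add(SSZ, SZ), mul(Z, Z)))))))
  [12] S(S(S(add(Z, mul(Z, add(add(SSZ, SZ), mul(Z, Z)))))))
  [13] S(S(S(mul(Z, add(add(SSZ, SZ), mul(Z, Z))))))
  [14] SSSZ

Answer: normal form = SSSZ  (in 14 steps)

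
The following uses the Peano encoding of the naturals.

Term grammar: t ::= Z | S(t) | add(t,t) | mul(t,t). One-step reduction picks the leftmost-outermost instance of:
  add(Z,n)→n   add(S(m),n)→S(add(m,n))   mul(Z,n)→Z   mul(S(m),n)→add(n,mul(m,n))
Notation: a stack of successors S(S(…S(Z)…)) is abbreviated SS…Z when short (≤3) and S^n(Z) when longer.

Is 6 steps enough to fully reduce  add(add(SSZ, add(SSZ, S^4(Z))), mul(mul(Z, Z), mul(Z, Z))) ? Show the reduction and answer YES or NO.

  start: add(add(SSZ, add(SSZ, S^4(Z))), mul(mul(Z, Z), mul(Z, Z)))
  [1] add(S(add(SZ, add(SSZ, S^4(Z)))), mul(mul(Z, Z), mul(Z, Z)))
  [2] S(add(add(SZ, add(SSZ, S^4(Z))), mul(mul(Z, Z), mul(Z, Z))))
  [3] S(add(S(add(Z, add(SSZ, S^4(Z)))), mul(mul(Z, Z), mul(Z, Z))))
  [4] S(S(add(add(Z, add(SSZ, S^4(Z))), mul(mul(Z, Z), mul(Z, Z)))))
  [5] S(S(add(add(SSZ, S^4(Z)), mul(mul(Z, Z), mul(Z, Z)))))
  [6] S(S(add(S(add(SZ, S^4(Z))), mul(mul(Z, Z), mul(Z, Z)))))

Answer: NO — after 6 steps the term is S(S(add(S(add(SZ, S^4(Z))), mul(mul(Z, Z), mul(Z, Z))))), not yet normal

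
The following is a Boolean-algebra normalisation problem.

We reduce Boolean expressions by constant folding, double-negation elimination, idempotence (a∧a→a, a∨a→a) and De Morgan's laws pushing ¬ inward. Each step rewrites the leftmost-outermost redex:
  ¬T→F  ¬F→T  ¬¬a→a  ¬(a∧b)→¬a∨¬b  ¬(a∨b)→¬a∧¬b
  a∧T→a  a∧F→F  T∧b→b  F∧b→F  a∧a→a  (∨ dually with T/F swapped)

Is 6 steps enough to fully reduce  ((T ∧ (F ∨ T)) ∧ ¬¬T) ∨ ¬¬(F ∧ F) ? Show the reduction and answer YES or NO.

  start: ((T ∧ (F ∨ T)) ∧ ¬¬T) ∨ ¬¬(F ∧ F)
  →1  ((F ∨ T) ∧ ¬¬T) ∨ ¬¬(F ∧ F)
  →2  (T ∧ ¬¬T) ∨ ¬¬(F ∧ F)
  →3  ¬¬T ∨ ¬¬(F ∧ F)
  →4  T ∨ ¬¬(F ∧ F)
  →5  T

Answer: YES — reaches normal form T in 5 ≤ 6 steps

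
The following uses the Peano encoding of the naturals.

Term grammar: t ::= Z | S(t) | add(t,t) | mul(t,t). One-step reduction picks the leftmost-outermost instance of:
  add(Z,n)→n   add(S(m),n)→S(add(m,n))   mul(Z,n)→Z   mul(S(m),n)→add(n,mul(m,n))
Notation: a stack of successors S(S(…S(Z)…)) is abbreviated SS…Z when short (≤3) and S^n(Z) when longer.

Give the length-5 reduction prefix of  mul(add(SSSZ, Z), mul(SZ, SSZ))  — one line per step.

  start: mul(add(SSSZ, Z), mul(SZ, SSZ))
  →1  mul(S(add(SSZ, Z)), mul(SZ, SSZ))
  →2  add(mul(SZ, SSZ), mul(add(SSZ, Z), mul(SZ, SSZ)))
  →3  add(add(SSZ, mul(Z, SSZ)), mul(add(SSZ, Z), mul(SZ, SSZ)))
  →4  add(S(add(SZ, mul(Z, SSZ))), mul(add(SSZ, Z), mul(SZ, SSZ)))
  →5  S(add(add(SZ, mul(Z, SSZ)), mul(add(SSZ, Z), mul(SZ, SSZ))))

Answer: after 5 steps: S(add(add(SZ, mul(Z, SSZ)), mul(add(SSZ, Z), mul(SZ, SSZ))))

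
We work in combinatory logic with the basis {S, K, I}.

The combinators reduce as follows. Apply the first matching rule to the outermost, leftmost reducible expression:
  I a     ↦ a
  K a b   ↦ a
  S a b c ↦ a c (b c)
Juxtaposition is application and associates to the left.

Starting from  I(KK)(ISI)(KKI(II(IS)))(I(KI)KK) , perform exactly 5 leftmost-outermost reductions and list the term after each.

  start: I(KK)(ISI)(KKI(II(IS)))(I(KI)KK)
  [1] KK(ISI)(KKI(II(IS)))(I(KI)KK)
  [2] K(KKI(II(IS)))(I(KI)KK)
  [3] KKI(II(IS))
  [4] K(II(IS))
  [5] K(I(IS))

Answer: after 5 steps: K(I(IS))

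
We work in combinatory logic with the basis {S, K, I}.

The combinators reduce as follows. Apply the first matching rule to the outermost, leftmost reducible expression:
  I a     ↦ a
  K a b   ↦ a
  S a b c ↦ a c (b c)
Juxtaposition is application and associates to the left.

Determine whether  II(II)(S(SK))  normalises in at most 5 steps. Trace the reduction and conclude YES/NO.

Answer: YES — reaches normal form S(SK) in 4 ≤ 5 steps

Derivation:
  start: II(II)(S(SK))
  step 1: I(II)(S(SK))
  step 2: II(S(SK))
  step 3: I(S(SK))
  step 4: S(SK)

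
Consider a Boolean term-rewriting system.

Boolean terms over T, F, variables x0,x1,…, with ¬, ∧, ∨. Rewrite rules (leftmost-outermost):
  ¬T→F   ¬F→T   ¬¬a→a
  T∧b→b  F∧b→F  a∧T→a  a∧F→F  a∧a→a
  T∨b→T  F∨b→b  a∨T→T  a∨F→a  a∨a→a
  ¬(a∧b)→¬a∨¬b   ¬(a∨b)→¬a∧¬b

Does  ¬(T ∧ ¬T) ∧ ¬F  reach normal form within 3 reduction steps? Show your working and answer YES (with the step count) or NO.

Answer: NO — after 3 steps the term is ¬¬T ∧ ¬F, not yet normal

Working:
  start: ¬(T ∧ ¬T) ∧ ¬F
  [1] (¬T ∨ ¬¬T) ∧ ¬F
  [2] (F ∨ ¬¬T) ∧ ¬F
  [3] ¬¬T ∧ ¬F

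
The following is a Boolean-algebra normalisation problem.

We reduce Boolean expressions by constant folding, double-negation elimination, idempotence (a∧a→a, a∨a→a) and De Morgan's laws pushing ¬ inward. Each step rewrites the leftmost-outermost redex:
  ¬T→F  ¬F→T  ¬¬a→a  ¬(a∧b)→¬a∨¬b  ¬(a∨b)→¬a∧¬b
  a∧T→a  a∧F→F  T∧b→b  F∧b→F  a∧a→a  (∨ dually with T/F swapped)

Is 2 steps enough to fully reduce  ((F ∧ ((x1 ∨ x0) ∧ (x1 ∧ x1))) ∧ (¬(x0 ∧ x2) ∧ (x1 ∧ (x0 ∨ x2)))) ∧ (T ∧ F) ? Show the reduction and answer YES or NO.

Answer: NO — after 2 steps the term is F ∧ (T ∧ F), not yet normal

Working:
  start: ((F ∧ ((x1 ∨ x0) ∧ (x1 ∧ x1))) ∧ (¬(x0 ∧ x2) ∧ (x1 ∧ (x0 ∨ x2)))) ∧ (T ∧ F)
  →1  (F ∧ (¬(x0 ∧ x2) ∧ (x1 ∧ (x0 ∨ x2)))) ∧ (T ∧ F)
  →2  F ∧ (T ∧ F)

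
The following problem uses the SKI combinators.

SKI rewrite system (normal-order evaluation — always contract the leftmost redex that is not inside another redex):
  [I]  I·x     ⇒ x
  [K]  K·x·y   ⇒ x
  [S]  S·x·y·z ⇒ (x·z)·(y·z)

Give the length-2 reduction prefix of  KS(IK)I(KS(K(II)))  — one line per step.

Answer: after 2 steps: SIS

Reduction:
  start: KS(IK)I(KS(K(II)))
  step 1: SI(KS(K(II)))
  step 2: SIS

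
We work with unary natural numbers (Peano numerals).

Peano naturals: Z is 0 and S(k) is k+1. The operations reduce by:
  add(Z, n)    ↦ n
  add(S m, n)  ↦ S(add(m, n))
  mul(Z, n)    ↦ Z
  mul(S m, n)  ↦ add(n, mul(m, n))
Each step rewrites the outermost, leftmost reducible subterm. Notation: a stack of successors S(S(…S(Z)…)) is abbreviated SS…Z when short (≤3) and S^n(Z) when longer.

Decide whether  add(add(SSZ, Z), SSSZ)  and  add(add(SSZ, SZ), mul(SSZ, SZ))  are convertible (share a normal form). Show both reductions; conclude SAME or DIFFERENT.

Term A:
  start: add(add(SSZ, Z), SSSZ)
  [1] add(S(add(SZ, Z)), SSSZ)
  [2] S(add(add(SZ, Z), SSSZ))
  [3] S(add(S(add(Z, Z)), SSSZ))
  [4] S(S(add(add(Z, Z), SSSZ)))
  [5] S(S(add(Z, SSSZ)))
  [6] S^5(Z)

Term B:
  start: add(add(SSZ, SZ), mul(SSZ, SZ))
  [1] add(S(add(SZ, SZ)), mul(SSZ, SZ))
  [2] S(add(add(SZ, SZ), mul(SSZ, SZ)))
  [3] S(add(S(add(Z, SZ)), mul(SSZ, SZ)))
  [4] S(S(add(add(Z, SZ), mul(SSZ, SZ))))
  [5] S(S(add(SZ, mul(SSZ, SZ))))
  [6] S(S(S(add(Z, mul(SSZ, SZ)))))
  [7] S(S(S(mul(SSZ, SZ))))
  [8] S(S(S(add(SZ, mul(SZ, SZ)))))
  [9] S(S(S(S(add(Z, mul(SZ, SZ))))))
  [10] S(S(S(S(mul(SZ, SZ)))))
  [11] S(S(S(S(add(SZ, mul(Z, SZ))))))
  [12] S(S(S(S(S(add(Z, mul(Z, SZ)))))))
  [13] S(S(S(S(S(mul(Z, SZ))))))
  [14] S^5(Z)

Answer: SAME — A ⇓ S^5(Z), B ⇓ S^5(Z)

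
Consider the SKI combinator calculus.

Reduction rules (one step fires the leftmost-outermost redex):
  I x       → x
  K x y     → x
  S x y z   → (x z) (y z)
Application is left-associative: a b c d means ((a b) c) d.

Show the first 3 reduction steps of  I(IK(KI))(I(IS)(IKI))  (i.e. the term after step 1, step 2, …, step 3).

  start: I(IK(KI))(I(IS)(IKI))
  step 1: IK(KI)(I(IS)(IKI))
  step 2: K(KI)(I(IS)(IKI))
  step 3: KI

Answer: after 3 steps: KI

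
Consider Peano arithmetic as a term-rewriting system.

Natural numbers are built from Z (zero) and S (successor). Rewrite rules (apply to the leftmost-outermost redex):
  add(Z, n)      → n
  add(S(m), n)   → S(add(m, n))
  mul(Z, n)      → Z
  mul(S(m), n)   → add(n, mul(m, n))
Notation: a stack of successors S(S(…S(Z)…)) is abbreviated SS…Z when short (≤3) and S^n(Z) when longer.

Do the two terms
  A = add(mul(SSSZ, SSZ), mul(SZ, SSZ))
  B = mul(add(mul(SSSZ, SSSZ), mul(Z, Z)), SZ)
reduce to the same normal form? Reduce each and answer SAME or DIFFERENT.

Term A:
  start: add(mul(SSSZ, SSZ), mul(SZ, SSZ))
  →1  add(add(SSZ, mul(SSZ, SSZ)), mul(SZ, SSZ))
  →2  add(S(add(SZ, mul(SSZ, SSZ))), mul(SZ, SSZ))
  →3  S(add(add(SZ, mul(SSZ, SSZ)), mul(SZ, SSZ)))
  →4  S(add(S(add(Z, mul(SSZ, SSZ))), mul(SZ, SSZ)))
  →5  S(S(add(add(Z, mul(SSZ, SSZ)), mul(SZ, SSZ))))
  →6  S(S(add(mul(SSZ, SSZ), mul(SZ, SSZ))))
  →7  S(S(add(add(SSZ, mul(SZ, SSZ)), mul(SZ, SSZ))))
  →8  S(S(add(S(add(SZ, mul(SZ, SSZ))), mul(SZ, SSZ))))
  →9  S(S(S(add(add(SZ, mul(SZ, SSZ)), mul(SZ, SSZ)))))
  →10  S(S(S(add(S(add(Z, mul(SZ, SSZ))), mul(SZ, SSZ)))))
  →11  S(S(S(S(add(add(Z, mul(SZ, SSZ)), mul(SZ, SSZ))))))
  →12  S(S(S(S(add(mul(SZ, SSZ), mul(SZ, SSZ))))))
  →13  S(S(S(S(add(add(SSZ, mul(Z, SSZ)), mul(SZ, SSZ))))))
  →14  S(S(S(S(add(S(add(SZ, mul(Z, SSZ))), mul(SZ, SSZ))))))
  →15  S(S(S(S(S(add(add(SZ, mul(Z, SSZ)), mul(SZ, SSZ)))))))
  →16  S(S(S(S(S(add(S(add(Z, mul(Z, SSZ))), mul(SZ, SSZ)))))))
  →17  S(S(S(S(S(S(add(add(Z, mul(Z, SSZ)), mul(SZ, SSZ))))))))
  →18  S(S(S(S(S(S(add(mul(Z, SSZ), mul(SZ, SSZ))))))))
  →19  S(S(S(S(S(S(add(Z, mul(SZ, SSZ))))))))
  →20  S(S(S(S(S(S(mul(SZ, SSZ)))))))
  →21  S(S(S(S(S(S(add(SSZ, mul(Z, SSZ))))))))
  →22  S(S(S(S(S(S(S(add(SZ, mul(Z, SSZ)))))))))
  →23  S(S(S(S(S(S(S(S(add(Z, mul(Z, SSZ))))))))))
  →24  S(S(S(S(S(S(S(S(mul(Z, SSZ)))))))))
  →25  S^8(Z)

Term B:
  start: mul(add(mul(SSSZ, SSSZ), mul(Z, Z)), SZ)
  →1  mul(add(add(SSSZ, mul(SSZ, SSSZ)), mul(Z, Z)), SZ)
  →2  mul(add(S(add(SSZ, mul(SSZ, SSSZ))), mul(Z, Z)), SZ)
  →3  mul(S(add(add(SSZ, mul(SSZ, SSSZ)), mul(Z, Z))), SZ)
  →4  add(SZ, mul(add(add(SSZ, mul(SSZ, SSSZ)), mul(Z, Z)), SZ))
  →5  S(add(Z, mul(add(add(SSZ, mul(SSZ, SSSZ)), mul(Z, Z)), SZ)))
  →6  S(mul(add(add(SSZ, mul(SSZ, SSSZ)), mul(Z, Z)), SZ))
  →7  S(mul(add(S(add(SZ, mul(SSZ, SSSZ))), mul(Z, Z)), SZ))
  →8  S(mul(S(add(add(SZ, mul(SSZ, SSSZ)), mul(Z, Z))), SZ))
  →9  S(add(SZ, mul(add(add(SZ, mul(SSZ, SSSZ)), mul(Z, Z)), SZ)))
  →10  S(S(add(Z, mul(add(add(SZ, mul(SSZ, SSSZ)), mul(Z, Z)), SZ))))
  →11  S(S(mul(add(add(SZ, mul(SSZ, SSSZ)), mul(Z, Z)), SZ)))
  →12  S(S(mul(add(S(add(Z, mul(SSZ, SSSZ))), mul(Z, Z)), SZ)))
  →13  S(S(mul(S(add(add(Z, mul(SSZ, SSSZ)), mul(Z, Z))), SZ)))
  →14  S(S(add(SZ, mul(add(add(Z, mul(SSZ, SSSZ)), mul(Z, Z)), SZ))))
  →15  S(S(S(add(Z, mul(add(add(Z, mul(SSZ, SSSZ)), mul(Z, Z)), SZ)))))
  →16  S(S(S(mul(add(add(Z, mul(SSZ, SSSZ)), mul(Z, Z)), SZ))))
  →17  S(S(S(mul(add(mul(SSZ, SSSZ), mul(Z, Z)), SZ))))
  →18  S(S(S(mul(add(add(SSSZ, mul(SZ, SSSZ)), mul(Z, Z)), SZ))))
  →19  S(S(S(mul(add(S(add(SSZ, mul(SZ, SSSZ))), mul(Z, Z)), SZ))))
  →20  S(S(S(mul(S(add(add(SSZ, mul(SZ, SSSZ)), mul(Z, Z))), SZ))))
  →21  S(S(S(add(SZ, mul(add(add(SSZ, mul(SZ, SSSZ)), mul(Z, Z)), SZ)))))
  →22  S(S(S(S(add(Z, mul(add(add(SSZ, mul(SZ, SSSZ)), mul(Z, Z)), SZ))))))
  →23  S(S(S(S(mul(add(add(SSZ, mul(SZ, SSSZ)), mul(Z, Z)), SZ)))))
  →24  S(S(S(S(mul(add(S(add(SZ, mul(SZ, SSSZ))), mul(Z, Z)), SZ)))))
  →25  S(S(S(S(mul(S(add(add(SZ, mul(SZ, SSSZ)), mul(Z, Z))), SZ)))))
  →26  S(S(S(S(add(SZ, mul(add(add(SZ, mul(SZ, SSSZ)), mul(Z, Z)), SZ))))))
  →27  S(S(S(S(S(add(Z, mul(add(add(SZ, mul(SZ, SSSZ)), mul(Z, Z)), SZ)))))))
  →28  S(S(S(S(S(mul(add(add(SZ, mul(SZ, SSSZ)), mul(Z, Z)), SZ))))))
  →29  S(S(S(S(S(mul(add(S(add(Z, mul(SZ, SSSZ))), mul(Z, Z)), SZ))))))
  →30  S(S(S(S(S(mul(S(add(add(Z, mul(SZ, SSSZ)), mul(Z, Z))), SZ))))))
  →31  S(S(S(S(S(add(SZ, mul(add(add(Z, mul(SZ, SSSZ)), mul(Z, Z)), SZ)))))))
  →32  S(S(S(S(S(S(add(Z, mul(add(add(Z, mul(SZ, SSSZ)), mul(Z, Z)), SZ))))))))
  →33  S(S(S(S(S(S(mul(add(add(Z, mul(SZ, SSSZ)), mul(Z, Z)), SZ)))))))
  →34  S(S(S(S(S(S(mul(add(mul(SZ, SSSZ), mul(Z, Z)), SZ)))))))
  →35  S(S(S(S(S(S(mul(add(add(SSSZ, mul(Z, SSSZ)), mul(Z, Z)), SZ)))))))
  →36  S(S(S(S(S(S(mul(add(S(add(SSZ, mul(Z, SSSZ))), mul(Z, Z)), SZ)))))))
  →37  S(S(S(S(S(S(mul(S(add(add(SSZ, mul(Z, SSSZ)), mul(Z, Z))), SZ)))))))
  →38  S(S(S(S(S(S(add(SZ, mul(add(add(SSZ, mul(Z, SSSZ)), mul(Z, Z)), SZ))))))))
  →39  S(S(S(S(S(S(S(add(Z, mul(add(add(SSZ, mul(Z, SSSZ)), mul(Z, Z)), SZ)))))))))
  →40  S(S(S(S(S(S(S(mul(add(add(SSZ, mul(Z, SSSZ)), mul(Z, Z)), SZ))))))))
  →41  S(S(S(S(S(S(S(mul(add(S(add(SZ, mul(Z, SSSZ))), mul(Z, Z)), SZ))))))))
  →42  S(S(S(S(S(S(S(mul(S(add(add(SZ, mul(Z, SSSZ)), mul(Z, Z))), SZ))))))))
  →43  S(S(S(S(S(S(S(add(SZ, mul(add(add(SZ, mul(Z, SSSZ)), mul(Z, Z)), SZ)))))))))
  →44  S(S(S(S(S(S(S(S(add(Z, mul(add(add(SZ, mul(Z, SSSZ)), mul(Z, Z)), SZ))))))))))
  →45  S(S(S(S(S(S(S(S(mul(add(add(SZ, mul(Z, SSSZ)), mul(Z, Z)), SZ)))))))))
  →46  S(S(S(S(S(S(S(S(mul(add(S(add(Z, mul(Z, SSSZ))), mul(Z, Z)), SZ)))))))))
  →47  S(S(S(S(S(S(S(S(mul(S(add(add(Z, mul(Z, SSSZ)), mul(Z, Z))), SZ)))))))))
  →48  S(S(S(S(S(S(S(S(add(SZ, mul(add(add(Z, mul(Z, SSSZ)), mul(Z, Z)), SZ))))))))))
  →49  S(S(S(S(S(S(S(S(S(add(Z, mul(add(add(Z, mul(Z, SSSZ)), mul(Z, Z)), SZ)))))))))))
  →50  S(S(S(S(S(S(S(S(S(mul(add(add(Z, mul(Z, SSSZ)), mul(Z, Z)), SZ))))))))))
  →51  S(S(S(S(S(S(S(S(S(mul(add(mul(Z, SSSZ), mul(Z, Z)), SZ))))))))))
  →52  S(S(S(S(S(S(S(S(S(mul(add(Z, mul(Z, Z)), SZ))))))))))
  →53  S(S(S(S(S(S(S(S(S(mul(mul(Z, Z), SZ))))))))))
  →54  S(S(S(S(S(S(S(S(S(mul(Z, SZ))))))))))
  →55  S^9(Z)

Answer: DIFFERENT — A ⇓ S^8(Z), B ⇓ S^9(Z)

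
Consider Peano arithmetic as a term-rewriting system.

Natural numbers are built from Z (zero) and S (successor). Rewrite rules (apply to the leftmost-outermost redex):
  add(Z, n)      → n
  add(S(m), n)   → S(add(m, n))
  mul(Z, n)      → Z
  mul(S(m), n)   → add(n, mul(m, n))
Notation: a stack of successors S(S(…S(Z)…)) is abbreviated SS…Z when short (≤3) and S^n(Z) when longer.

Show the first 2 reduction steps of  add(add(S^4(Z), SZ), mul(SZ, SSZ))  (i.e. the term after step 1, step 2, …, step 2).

Answer: after 2 steps: S(add(add(SSSZ, SZ), mul(SZ, SSZ)))

Reduction:
  start: add(add(S^4(Z), SZ), mul(SZ, SSZ))
  [1] add(S(add(SSSZ, SZ)), mul(SZ, SSZ))
  [2] S(add(add(SSSZ, SZ), mul(SZ, SSZ)))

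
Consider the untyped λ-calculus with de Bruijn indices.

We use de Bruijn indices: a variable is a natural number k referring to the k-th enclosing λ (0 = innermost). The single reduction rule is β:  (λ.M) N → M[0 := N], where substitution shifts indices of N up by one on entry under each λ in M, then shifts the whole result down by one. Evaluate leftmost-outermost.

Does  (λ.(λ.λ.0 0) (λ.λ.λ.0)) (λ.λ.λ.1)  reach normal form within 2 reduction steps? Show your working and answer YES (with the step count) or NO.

Answer: YES — reaches normal form λ.0 0 in 2 ≤ 2 steps

Working:
  start: (λ.(λ.λ.0 0) (λ.λ.λ.0)) (λ.λ.λ.1)
  →1  (λ.λ.0 0) (λ.λ.λ.0)
  →2  λ.0 0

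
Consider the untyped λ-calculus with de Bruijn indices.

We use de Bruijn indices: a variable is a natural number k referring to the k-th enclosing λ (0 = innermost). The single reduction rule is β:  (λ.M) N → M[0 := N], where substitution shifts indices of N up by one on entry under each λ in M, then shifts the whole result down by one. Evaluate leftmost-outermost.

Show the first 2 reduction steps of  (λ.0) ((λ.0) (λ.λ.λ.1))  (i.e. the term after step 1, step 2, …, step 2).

  start: (λ.0) ((λ.0) (λ.λ.λ.1))
  →1  (λ.0) (λ.λ.λ.1)
  →2  λ.λ.λ.1

Answer: after 2 steps: λ.λ.λ.1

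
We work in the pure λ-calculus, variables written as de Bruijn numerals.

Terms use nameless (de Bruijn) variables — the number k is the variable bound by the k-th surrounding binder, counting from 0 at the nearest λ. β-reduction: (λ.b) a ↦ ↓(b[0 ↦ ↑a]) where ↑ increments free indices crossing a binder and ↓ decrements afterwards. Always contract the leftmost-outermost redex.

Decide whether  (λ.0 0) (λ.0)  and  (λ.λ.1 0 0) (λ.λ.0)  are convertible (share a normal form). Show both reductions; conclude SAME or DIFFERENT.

Term A:
  start: (λ.0 0) (λ.0)
  step 1: (λ.0) (λ.0)
  step 2: λ.0

Term B:
  start: (λ.λ.1 0 0) (λ.λ.0)
  step 1: λ.(λ.λ.0) 0 0
  step 2: λ.(λ.0) 0
  step 3: λ.0

Answer: SAME — A ⇓ λ.0, B ⇓ λ.0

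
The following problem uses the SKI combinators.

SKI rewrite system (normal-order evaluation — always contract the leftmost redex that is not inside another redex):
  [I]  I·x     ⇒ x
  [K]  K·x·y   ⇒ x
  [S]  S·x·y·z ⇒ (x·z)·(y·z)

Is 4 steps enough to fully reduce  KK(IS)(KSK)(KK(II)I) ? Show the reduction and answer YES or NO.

Answer: YES — reaches normal form S in 3 ≤ 4 steps

Derivation:
  start: KK(IS)(KSK)(KK(II)I)
  step 1: K(KSK)(KK(II)I)
  step 2: KSK
  step 3: S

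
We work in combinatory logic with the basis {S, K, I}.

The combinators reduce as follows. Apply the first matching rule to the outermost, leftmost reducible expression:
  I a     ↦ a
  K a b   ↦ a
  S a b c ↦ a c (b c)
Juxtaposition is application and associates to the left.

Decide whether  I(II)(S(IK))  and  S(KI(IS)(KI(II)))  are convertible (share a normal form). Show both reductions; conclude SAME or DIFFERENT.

Answer: DIFFERENT — A ⇓ SK, B ⇓ SI

Working:
Term A:
  start: I(II)(S(IK))
  step 1: II(S(IK))
  step 2: I(S(IK))
  step 3: S(IK)
  step 4: SK

Term B:
  start: S(KI(IS)(KI(II)))
  step 1: S(I(KI(II)))
  step 2: S(KI(II))
  step 3: SI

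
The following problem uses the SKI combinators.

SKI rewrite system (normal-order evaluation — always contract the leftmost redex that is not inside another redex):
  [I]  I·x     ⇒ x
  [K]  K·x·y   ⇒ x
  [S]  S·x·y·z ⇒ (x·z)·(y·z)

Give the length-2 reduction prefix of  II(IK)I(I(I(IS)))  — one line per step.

  start: II(IK)I(I(I(IS)))
  step 1: I(IK)I(I(I(IS)))
  step 2: IKI(I(I(IS)))

Answer: after 2 steps: IKI(I(I(IS)))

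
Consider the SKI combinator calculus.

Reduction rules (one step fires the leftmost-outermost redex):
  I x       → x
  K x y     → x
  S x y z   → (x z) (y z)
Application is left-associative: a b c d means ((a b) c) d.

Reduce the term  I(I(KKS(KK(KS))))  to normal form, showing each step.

Answer: normal form = KK  (in 4 steps)

Derivation:
  start: I(I(KKS(KK(KS))))
  →1  I(KKS(KK(KS)))
  →2  KKS(KK(KS))
  →3  K(KK(KS))
  →4  KK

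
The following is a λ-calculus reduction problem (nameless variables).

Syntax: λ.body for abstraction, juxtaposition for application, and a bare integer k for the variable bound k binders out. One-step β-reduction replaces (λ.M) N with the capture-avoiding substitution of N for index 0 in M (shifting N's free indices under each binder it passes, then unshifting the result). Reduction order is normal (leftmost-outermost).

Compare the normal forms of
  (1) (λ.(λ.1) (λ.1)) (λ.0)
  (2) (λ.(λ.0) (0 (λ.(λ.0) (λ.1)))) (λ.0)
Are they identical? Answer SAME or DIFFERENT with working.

Term A:
  start: (λ.(λ.1) (λ.1)) (λ.0)
  [1] (λ.λ.0) (λ.λ.0)
  [2] λ.0

Term B:
  start: (λ.(λ.0) (0 (λ.(λ.0) (λ.1)))) (λ.0)
  [1] (λ.0) ((λ.0) (λ.(λ.0) (λ.1)))
  [2] (λ.0) (λ.(λ.0) (λ.1))
  [3] λ.(λ.0) (λ.1)
  [4] λ.λ.1

Answer: DIFFERENT — A ⇓ λ.0, B ⇓ λ.λ.1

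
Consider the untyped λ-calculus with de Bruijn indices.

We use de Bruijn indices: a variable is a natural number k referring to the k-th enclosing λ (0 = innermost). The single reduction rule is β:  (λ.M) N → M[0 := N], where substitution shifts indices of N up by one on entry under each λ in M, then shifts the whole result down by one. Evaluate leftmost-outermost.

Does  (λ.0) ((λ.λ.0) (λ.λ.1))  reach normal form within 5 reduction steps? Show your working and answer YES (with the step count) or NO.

  start: (λ.0) ((λ.λ.0) (λ.λ.1))
  →1  (λ.λ.0) (λ.λ.1)
  →2  λ.0

Answer: YES — reaches normal form λ.0 in 2 ≤ 5 steps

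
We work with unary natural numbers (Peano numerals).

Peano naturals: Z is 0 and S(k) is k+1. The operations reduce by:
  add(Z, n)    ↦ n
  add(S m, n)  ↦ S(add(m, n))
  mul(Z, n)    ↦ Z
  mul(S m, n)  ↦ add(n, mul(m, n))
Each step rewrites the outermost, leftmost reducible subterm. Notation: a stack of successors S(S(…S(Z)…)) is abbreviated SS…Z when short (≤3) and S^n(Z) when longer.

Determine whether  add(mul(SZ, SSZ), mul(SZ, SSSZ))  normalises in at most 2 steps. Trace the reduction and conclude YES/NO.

  start: add(mul(SZ, SSZ), mul(SZ, SSSZ))
  →1  add(add(SSZ, mul(Z, SSZ)), mul(SZ, SSSZ))
  →2  add(S(add(SZ, mul(Z, SSZ))), mul(SZ, SSSZ))

Answer: NO — after 2 steps the term is add(S(add(SZ, mul(Z, SSZ))), mul(SZ, SSSZ)), not yet normal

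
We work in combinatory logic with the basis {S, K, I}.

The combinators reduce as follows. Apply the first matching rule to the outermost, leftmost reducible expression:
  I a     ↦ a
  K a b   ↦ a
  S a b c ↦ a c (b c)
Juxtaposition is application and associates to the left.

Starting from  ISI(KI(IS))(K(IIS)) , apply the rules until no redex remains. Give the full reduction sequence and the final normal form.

  start: ISI(KI(IS))(K(IIS))
  step 1: SI(KI(IS))(K(IIS))
  step 2: I(K(IIS))(KI(IS)(K(IIS)))
  step 3: K(IIS)(KI(IS)(K(IIS)))
  step 4: IIS
  step 5: IS
  step 6: S

Answer: normal form = S  (in 6 steps)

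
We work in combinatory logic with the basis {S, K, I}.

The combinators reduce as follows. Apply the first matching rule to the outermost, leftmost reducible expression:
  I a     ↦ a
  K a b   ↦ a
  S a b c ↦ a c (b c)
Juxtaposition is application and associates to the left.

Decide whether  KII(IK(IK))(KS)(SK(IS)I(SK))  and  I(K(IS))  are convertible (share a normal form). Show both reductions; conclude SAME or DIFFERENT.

Answer: DIFFERENT — A ⇓ K(SK), B ⇓ KS

Derivation:
Term A:
  start: KII(IK(IK))(KS)(SK(IS)I(SK))
  →1  I(IK(IK))(KS)(SK(IS)I(SK))
  →2  IK(IK)(KS)(SK(IS)I(SK))
  →3  K(IK)(KS)(SK(IS)I(SK))
  →4  IK(SK(IS)I(SK))
  →5  K(SK(IS)I(SK))
  →6  K(KI(ISI)(SK))
  →7  K(I(SK))
  →8  K(SK)

Term B:
  start: I(K(IS))
  →1  K(IS)
  →2  KS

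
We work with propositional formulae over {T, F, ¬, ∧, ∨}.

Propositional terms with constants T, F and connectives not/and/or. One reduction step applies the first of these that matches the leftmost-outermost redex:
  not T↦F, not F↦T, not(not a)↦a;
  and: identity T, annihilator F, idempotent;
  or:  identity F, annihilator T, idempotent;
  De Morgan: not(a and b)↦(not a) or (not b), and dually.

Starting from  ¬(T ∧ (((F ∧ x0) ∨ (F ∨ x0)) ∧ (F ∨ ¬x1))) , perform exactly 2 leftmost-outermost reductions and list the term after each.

  start: ¬(T ∧ (((F ∧ x0) ∨ (F ∨ x0)) ∧ (F ∨ ¬x1)))
  step 1: ¬T ∨ ¬(((F ∧ x0) ∨ (F ∨ x0)) ∧ (F ∨ ¬x1))
  step 2: F ∨ ¬(((F ∧ x0) ∨ (F ∨ x0)) ∧ (F ∨ ¬x1))

Answer: after 2 steps: F ∨ ¬(((F ∧ x0) ∨ (F ∨ x0)) ∧ (F ∨ ¬x1))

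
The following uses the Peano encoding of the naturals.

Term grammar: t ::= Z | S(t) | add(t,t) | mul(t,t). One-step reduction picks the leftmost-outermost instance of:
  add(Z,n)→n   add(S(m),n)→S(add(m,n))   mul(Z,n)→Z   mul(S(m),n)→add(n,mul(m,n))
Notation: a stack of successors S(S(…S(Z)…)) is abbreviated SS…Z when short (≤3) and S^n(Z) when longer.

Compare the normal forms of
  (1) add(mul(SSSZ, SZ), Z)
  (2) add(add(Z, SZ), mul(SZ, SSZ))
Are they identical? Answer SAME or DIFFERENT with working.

Term A:
  start: add(mul(SSSZ, SZ), Z)
  [1] add(add(SZ, mul(SSZ, SZ)), Z)
  [2] add(S(add(Z, mul(SSZ, SZ))), Z)
  [3] S(add(add(Z, mul(SSZ, SZ)), Z))
  [4] S(add(mul(SSZ, SZ), Z))
  [5] S(add(add(SZ, mul(SZ, SZ)), Z))
  [6] S(add(S(add(Z, mul(SZ, SZ))), Z))
  [7] S(S(add(add(Z, mul(SZ, SZ)), Z)))
  [8] S(S(add(mul(SZ, SZ), Z)))
  [9] S(S(add(add(SZ, mul(Z, SZ)), Z)))
  [10] S(S(add(S(add(Z, mul(Z, SZ))), Z)))
  [11] S(S(S(add(add(Z, mul(Z, SZ)), Z))))
  [12] S(S(S(add(mul(Z, SZ), Z))))
  [13] S(S(S(add(Z, Z))))
  [14] SSSZ

Term B:
  start: add(add(Z, SZ), mul(SZ, SSZ))
  [1] add(SZ, mul(SZ, SSZ))
  [2] S(add(Z, mul(SZ, SSZ)))
  [3] S(mul(SZ, SSZ))
  [4] S(add(SSZ, mul(Z, SSZ)))
  [5] S(S(add(SZ, mul(Z, SSZ))))
  [6] S(S(S(add(Z, mul(Z, SSZ)))))
  [7] S(S(S(mul(Z, SSZ))))
  [8] SSSZ

Answer: SAME — A ⇓ SSSZ, B ⇓ SSSZ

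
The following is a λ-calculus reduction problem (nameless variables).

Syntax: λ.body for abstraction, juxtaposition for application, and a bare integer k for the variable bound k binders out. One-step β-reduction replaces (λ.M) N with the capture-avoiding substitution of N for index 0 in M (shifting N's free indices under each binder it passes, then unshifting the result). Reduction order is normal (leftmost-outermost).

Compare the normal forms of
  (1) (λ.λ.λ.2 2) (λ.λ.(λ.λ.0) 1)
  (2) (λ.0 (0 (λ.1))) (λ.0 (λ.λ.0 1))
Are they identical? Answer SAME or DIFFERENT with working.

Answer: DIFFERENT — A ⇓ λ.λ.λ.λ.0, B ⇓ λ.0 (λ.λ.0 1)

Reduction:
Term A:
  start: (λ.λ.λ.2 2) (λ.λ.(λ.λ.0) 1)
  [1] λ.λ.(λ.λ.(λ.λ.0) 1) (λ.λ.(λ.λ.0) 1)
  [2] λ.λ.λ.(λ.λ.0) (λ.λ.(λ.λ.0) 1)
  [3] λ.λ.λ.λ.0

Term B:
  start: (λ.0 (0 (λ.1))) (λ.0 (λ.λ.0 1))
  [1] (λ.0 (λ.λ.0 1)) ((λ.0 (λ.λ.0 1)) (λ.λ.0 (λ.λ.0 1)))
  [2] (λ.0 (λ.λ.0 1)) (λ.λ.0 (λ.λ.0 1)) (λ.λ.0 1)
  [3] (λ.λ.0 (λ.λ.0 1)) (λ.λ.0 1) (λ.λ.0 1)
  [4] (λ.0 (λ.λ.0 1)) (λ.λ.0 1)
  [5] (λ.λ.0 1) (λ.λ.0 1)
  [6] λ.0 (λ.λ.0 1)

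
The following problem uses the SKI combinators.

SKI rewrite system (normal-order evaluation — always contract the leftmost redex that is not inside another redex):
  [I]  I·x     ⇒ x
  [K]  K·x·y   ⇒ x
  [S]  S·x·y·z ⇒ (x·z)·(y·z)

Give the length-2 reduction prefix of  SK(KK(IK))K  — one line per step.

  start: SK(KK(IK))K
  [1] KK(KK(IK)K)
  [2] K

Answer: after 2 steps: K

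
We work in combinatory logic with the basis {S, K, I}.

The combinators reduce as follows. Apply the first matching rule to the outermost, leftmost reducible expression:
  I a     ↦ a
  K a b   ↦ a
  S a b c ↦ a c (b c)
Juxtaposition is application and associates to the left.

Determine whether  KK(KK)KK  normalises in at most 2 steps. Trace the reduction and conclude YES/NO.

  start: KK(KK)KK
  step 1: KKK
  step 2: K

Answer: YES — reaches normal form K in 2 ≤ 2 steps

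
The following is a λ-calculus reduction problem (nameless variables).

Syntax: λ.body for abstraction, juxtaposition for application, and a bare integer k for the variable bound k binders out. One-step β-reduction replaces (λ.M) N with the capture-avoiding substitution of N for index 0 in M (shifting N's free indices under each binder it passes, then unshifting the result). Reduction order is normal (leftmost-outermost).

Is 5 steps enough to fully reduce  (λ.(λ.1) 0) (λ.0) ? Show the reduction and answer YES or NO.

Answer: YES — reaches normal form λ.0 in 2 ≤ 5 steps

Reduction:
  start: (λ.(λ.1) 0) (λ.0)
  step 1: (λ.λ.0) (λ.0)
  step 2: λ.0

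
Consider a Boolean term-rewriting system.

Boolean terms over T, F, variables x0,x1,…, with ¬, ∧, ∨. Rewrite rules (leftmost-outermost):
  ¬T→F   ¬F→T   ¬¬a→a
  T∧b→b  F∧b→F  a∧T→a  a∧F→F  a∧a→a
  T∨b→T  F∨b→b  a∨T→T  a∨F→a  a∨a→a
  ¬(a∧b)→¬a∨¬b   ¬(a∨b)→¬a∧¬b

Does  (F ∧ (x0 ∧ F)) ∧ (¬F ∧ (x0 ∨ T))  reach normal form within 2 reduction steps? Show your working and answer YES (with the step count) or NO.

  start: (F ∧ (x0 ∧ F)) ∧ (¬F ∧ (x0 ∨ T))
  [1] F ∧ (¬F ∧ (x0 ∨ T))
  [2] F

Answer: YES — reaches normal form F in 2 ≤ 2 steps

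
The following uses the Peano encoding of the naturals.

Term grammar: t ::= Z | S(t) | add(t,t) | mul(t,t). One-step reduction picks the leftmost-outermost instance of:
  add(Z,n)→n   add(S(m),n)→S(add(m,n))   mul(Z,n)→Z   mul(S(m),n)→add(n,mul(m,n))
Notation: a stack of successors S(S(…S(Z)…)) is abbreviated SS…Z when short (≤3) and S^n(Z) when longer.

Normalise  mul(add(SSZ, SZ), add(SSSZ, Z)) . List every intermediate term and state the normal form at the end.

  start: mul(add(SSZ, SZ), add(SSSZ, Z))
  [1] mul(S(add(SZ, SZ)), add(SSSZ, Z))
  [2] add(add(SSSZ, Z), mul(add(SZ, SZ), add(SSSZ, Z)))
  [3] add(S(add(SSZ, Z)), mul(add(SZ, SZ), add(SSSZ, Z)))
  [4] S(add(add(SSZ, Z), mul(add(SZ, SZ), add(SSSZ, Z))))
  [5] S(add(S(add(SZ, Z)), mul(add(SZ, SZ), add(SSSZ, Z))))
  [6] S(S(add(add(SZ, Z), mul(add(SZ, SZ), add(SSSZ, Z)))))
  [7] S(S(add(S(add(Z, Z)), mul(add(SZ, SZ), add(SSSZ, Z)))))
  [8] S(S(S(add(add(Z, Z), mul(add(SZ, SZ), add(SSSZ, Z))))))
  [9] S(S(S(add(Z, mul(add(SZ, SZ), add(SSSZ, Z))))))
  [10] S(S(S(mul(add(SZ, SZ), add(SSSZ, Z)))))
  [11] S(S(S(mul(S(add(Z, SZ)), add(SSSZ, Z)))))
  [12] S(S(S(add(add(SSSZ, Z), mul(add(Z, SZ), add(SSSZ, Z))))))
  [13] S(S(S(add(S(add(SSZ, Z)), mul(add(Z, SZ), add(SSSZ, Z))))))
  [14] S(S(S(S(add(add(SSZ, Z), mul(add(Z, SZ), add(SSSZ, Z)))))))
  [15] S(S(S(S(add(S(add(SZ, Z)), mul(add(Z, SZ), add(SSSZ, Z)))))))
  [16] S(S(S(S(S(add(add(SZ, Z), mul(add(Z, SZ), add(SSSZ, Z))))))))
  [17] S(S(S(S(S(add(S(add(Z, Z)), mul(add(Z, SZ), add(SSSZ, Z))))))))
  [18] S(S(S(S(S(S(add(add(Z, Z), mul(add(Z, SZ), add(SSSZ, Z)))))))))
  [19] S(S(S(S(S(S(add(Z, mul(add(Z, SZ), add(SSSZ, Z)))))))))
  [20] S(S(S(S(S(S(mul(add(Z, SZ), add(SSSZ, Z))))))))
  [21] S(S(S(S(S(S(mul(SZ, add(SSSZ, Z))))))))
  [22] S(S(S(S(S(S(add(add(SSSZ, Z), mul(Z, add(SSSZ, Z)))))))))
  [23] S(S(S(S(S(S(add(S(add(SSZ, Z)), mul(Z, add(SSSZ, Z)))))))))
  [24] S(S(S(S(S(S(S(add(add(SSZ, Z), mul(Z, add(SSSZ, Z))))))))))
  [25] S(S(S(S(S(S(S(add(S(add(SZ, Z)), mul(Z, add(SSSZ, Z))))))))))
  [26] S(S(S(S(S(S(S(S(add(add(SZ, Z), mul(Z, add(SSSZ, Z)))))))))))
  [27] S(S(S(S(S(S(S(S(add(S(add(Z, Z)), mul(Z, add(SSSZ, Z)))))))))))
  [28] S(S(S(S(S(S(S(S(S(add(add(Z, Z), mul(Z, add(SSSZ, Z))))))))))))
  [29] S(S(S(S(S(S(S(S(S(add(Z, mul(Z, add(SSSZ, Z))))))))))))
  [30] S(S(S(S(S(S(S(S(S(mul(Z, add(SSSZ, Z)))))))))))
  [31] S^9(Z)

Answer: normal form = S^9(Z)  (in 31 steps)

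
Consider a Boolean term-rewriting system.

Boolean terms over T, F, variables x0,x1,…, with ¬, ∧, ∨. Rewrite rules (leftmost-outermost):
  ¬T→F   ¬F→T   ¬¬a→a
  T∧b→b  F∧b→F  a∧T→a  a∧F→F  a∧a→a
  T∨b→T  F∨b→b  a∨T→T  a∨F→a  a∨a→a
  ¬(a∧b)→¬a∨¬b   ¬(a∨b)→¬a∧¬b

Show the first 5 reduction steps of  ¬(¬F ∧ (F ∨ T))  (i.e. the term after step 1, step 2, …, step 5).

Answer: after 5 steps: T ∧ ¬T

Reduction:
  start: ¬(¬F ∧ (F ∨ T))
  step 1: ¬¬F ∨ ¬(F ∨ T)
  step 2: F ∨ ¬(F ∨ T)
  step 3: ¬(F ∨ T)
  step 4: ¬F ∧ ¬T
  step 5: T ∧ ¬T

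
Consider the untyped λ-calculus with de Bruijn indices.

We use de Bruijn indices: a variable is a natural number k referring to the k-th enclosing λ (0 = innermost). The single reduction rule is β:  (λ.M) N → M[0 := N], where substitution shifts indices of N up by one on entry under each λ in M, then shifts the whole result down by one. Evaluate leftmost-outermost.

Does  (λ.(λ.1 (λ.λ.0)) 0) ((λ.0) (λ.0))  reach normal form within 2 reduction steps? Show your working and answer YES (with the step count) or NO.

  start: (λ.(λ.1 (λ.λ.0)) 0) ((λ.0) (λ.0))
  step 1: (λ.(λ.0) (λ.0) (λ.λ.0)) ((λ.0) (λ.0))
  step 2: (λ.0) (λ.0) (λ.λ.0)

Answer: NO — after 2 steps the term is (λ.0) (λ.0) (λ.λ.0), not yet normal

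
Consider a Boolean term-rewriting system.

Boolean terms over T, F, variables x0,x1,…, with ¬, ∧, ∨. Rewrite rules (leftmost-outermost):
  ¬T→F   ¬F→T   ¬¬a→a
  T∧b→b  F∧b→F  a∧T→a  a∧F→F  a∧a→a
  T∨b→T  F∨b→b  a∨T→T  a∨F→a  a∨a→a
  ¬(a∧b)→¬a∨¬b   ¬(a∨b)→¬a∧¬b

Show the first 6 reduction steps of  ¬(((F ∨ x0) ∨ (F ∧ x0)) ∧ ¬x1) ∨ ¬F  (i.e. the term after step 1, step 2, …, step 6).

  start: ¬(((F ∨ x0) ∨ (F ∧ x0)) ∧ ¬x1) ∨ ¬F
  →1  (¬((F ∨ x0) ∨ (F ∧ x0)) ∨ ¬¬x1) ∨ ¬F
  →2  ((¬(F ∨ x0) ∧ ¬(F ∧ x0)) ∨ ¬¬x1) ∨ ¬F
  →3  (((¬F ∧ ¬x0) ∧ ¬(F ∧ x0)) ∨ ¬¬x1) ∨ ¬F
  →4  (((T ∧ ¬x0) ∧ ¬(F ∧ x0)) ∨ ¬¬x1) ∨ ¬F
  →5  ((¬x0 ∧ ¬(F ∧ x0)) ∨ ¬¬x1) ∨ ¬F
  →6  ((¬x0 ∧ (¬F ∨ ¬x0)) ∨ ¬¬x1) ∨ ¬F

Answer: after 6 steps: ((¬x0 ∧ (¬F ∨ ¬x0)) ∨ ¬¬x1) ∨ ¬F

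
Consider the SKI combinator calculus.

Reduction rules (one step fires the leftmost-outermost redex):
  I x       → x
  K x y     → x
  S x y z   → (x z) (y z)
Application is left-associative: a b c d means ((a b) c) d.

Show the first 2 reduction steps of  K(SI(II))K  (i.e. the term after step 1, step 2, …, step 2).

Answer: after 2 steps: SII

Working:
  start: K(SI(II))K
  [1] SI(II)
  [2] SII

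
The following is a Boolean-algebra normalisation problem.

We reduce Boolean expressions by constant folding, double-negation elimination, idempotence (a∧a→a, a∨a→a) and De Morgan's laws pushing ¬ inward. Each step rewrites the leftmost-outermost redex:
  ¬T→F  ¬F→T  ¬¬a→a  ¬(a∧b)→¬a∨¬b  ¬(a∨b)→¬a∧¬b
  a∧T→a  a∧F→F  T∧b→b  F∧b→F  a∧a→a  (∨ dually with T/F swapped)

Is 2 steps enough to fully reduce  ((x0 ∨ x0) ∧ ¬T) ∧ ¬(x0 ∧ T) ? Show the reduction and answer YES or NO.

  start: ((x0 ∨ x0) ∧ ¬T) ∧ ¬(x0 ∧ T)
  step 1: (x0 ∧ ¬T) ∧ ¬(x0 ∧ T)
  step 2: (x0 ∧ F) ∧ ¬(x0 ∧ T)

Answer: NO — after 2 steps the term is (x0 ∧ F) ∧ ¬(x0 ∧ T), not yet normal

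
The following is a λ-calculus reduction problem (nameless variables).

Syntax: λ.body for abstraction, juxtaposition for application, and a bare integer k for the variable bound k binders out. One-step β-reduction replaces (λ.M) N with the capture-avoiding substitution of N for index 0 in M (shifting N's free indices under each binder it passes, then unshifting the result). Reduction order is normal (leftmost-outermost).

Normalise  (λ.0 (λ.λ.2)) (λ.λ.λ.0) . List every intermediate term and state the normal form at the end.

Answer: normal form = λ.λ.0  (in 2 steps)

Working:
  start: (λ.0 (λ.λ.2)) (λ.λ.λ.0)
  step 1: (λ.λ.λ.0) (λ.λ.λ.λ.λ.0)
  step 2: λ.λ.0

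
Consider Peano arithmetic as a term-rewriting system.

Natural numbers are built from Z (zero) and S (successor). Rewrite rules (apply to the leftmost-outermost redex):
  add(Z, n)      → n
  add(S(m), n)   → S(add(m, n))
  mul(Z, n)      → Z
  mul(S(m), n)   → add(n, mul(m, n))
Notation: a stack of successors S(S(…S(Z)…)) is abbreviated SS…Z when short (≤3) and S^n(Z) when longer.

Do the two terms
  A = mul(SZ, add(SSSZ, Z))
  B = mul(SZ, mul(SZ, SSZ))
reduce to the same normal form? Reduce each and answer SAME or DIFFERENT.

Answer: DIFFERENT — A ⇓ SSSZ, B ⇓ SSZ

Working:
Term A:
  start: mul(SZ, add(SSSZ, Z))
  [1] add(add(SSSZ, Z), mul(Z, add(SSSZ, Z)))
  [2] add(S(add(SSZ, Z)), mul(Z, add(SSSZ, Z)))
  [3] S(add(add(SSZ, Z), mul(Z, add(SSSZ, Z))))
  [4] S(add(S(add(SZ, Z)), mul(Z, add(SSSZ, Z))))
  [5] S(S(add(add(SZ, Z), mul(Z, add(SSSZ, Z)))))
  [6] S(S(add(S(add(Z, Z)), mul(Z, add(SSSZ, Z)))))
  [7] S(S(S(add(add(Z, Z), mul(Z, add(SSSZ, Z))))))
  [8] S(S(S(add(Z, mul(Z, add(SSSZ, Z))))))
  [9] S(S(S(mul(Z, add(SSSZ, Z)))))
  [10] SSSZ

Term B:
  start: mul(SZ, mul(SZ, SSZ))
  [1] add(mul(SZ, SSZ), mul(Z, mul(SZ, SSZ)))
  [2] add(add(SSZ, mul(Z, SSZ)), mul(Z, mul(SZ, SSZ)))
  [3] add(S(add(SZ, mul(Z, SSZ))), mul(Z, mul(SZ, SSZ)))
  [4] S(add(add(SZ, mul(Z, SSZ)), mul(Z, mul(SZ, SSZ))))
  [5] S(add(S(add(Z, mul(Z, SSZ))), mul(Z, mul(SZ, SSZ))))
  [6] S(S(add(add(Z, mul(Z, SSZ)), mul(Z, mul(SZ, SSZ)))))
  [7] S(S(add(mul(Z, SSZ), mul(Z, mul(SZ, SSZ)))))
  [8] S(S(add(Z, mul(Z, mul(SZ, SSZ)))))
  [9] S(S(mul(Z, mul(SZ, SSZ))))
  [10] SSZ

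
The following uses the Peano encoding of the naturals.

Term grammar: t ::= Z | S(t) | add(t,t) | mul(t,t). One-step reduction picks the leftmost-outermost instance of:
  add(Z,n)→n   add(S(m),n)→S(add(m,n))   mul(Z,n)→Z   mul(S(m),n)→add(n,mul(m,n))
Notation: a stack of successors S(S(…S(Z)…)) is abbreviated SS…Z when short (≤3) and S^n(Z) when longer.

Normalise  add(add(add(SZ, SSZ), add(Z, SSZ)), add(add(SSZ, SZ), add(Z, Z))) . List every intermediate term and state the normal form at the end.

Answer: normal form = S^8(Z)  (in 21 steps)

Reduction:
  start: add(add(add(SZ, SSZ), add(Z, SSZ)), add(add(SSZ, SZ), add(Z, Z)))
  →1  add(add(S(add(Z, SSZ)), add(Z, SSZ)), add(add(SSZ, SZ), add(Z, Z)))
  →2  add(S(add(add(Z, SSZ), add(Z, SSZ))), add(add(SSZ, SZ), add(Z, Z)))
  →3  S(add(add(add(Z, SSZ), add(Z, SSZ)), add(add(SSZ, SZ), add(Z, Z))))
  →4  S(add(add(SSZ, add(Z, SSZ)), add(add(SSZ, SZ), add(Z, Z))))
  →5  S(add(S(add(SZ, add(Z, SSZ))), add(add(SSZ, SZ), add(Z, Z))))
  →6  S(S(add(add(SZ, add(Z, SSZ)), add(add(SSZ, SZ), add(Z, Z)))))
  →7  S(S(add(S(add(Z, add(Z, SSZ))), add(add(SSZ, SZ), add(Z, Z)))))
  →8  S(S(S(add(add(Z, add(Z, SSZ)), add(add(SSZ, SZ), add(Z, Z))))))
  →9  S(S(S(add(add(Z, SSZ), add(add(SSZ, SZ), add(Z, Z))))))
  →10  S(S(S(add(SSZ, add(add(SSZ, SZ), add(Z, Z))))))
  →11  S(S(S(S(add(SZ, add(add(SSZ, SZ), add(Z, Z)))))))
  →12  S(S(S(S(S(add(Z, add(add(SSZ, SZ), add(Z, Z))))))))
  →13  S(S(S(S(S(add(add(SSZ, SZ), add(Z, Z)))))))
  →14  S(S(S(S(S(add(S(add(SZ, SZ)), add(Z, Z)))))))
  →15  S(S(S(S(S(S(add(add(SZ, SZ), add(Z, Z))))))))
  →16  S(S(S(S(S(S(add(S(add(Z, SZ)), add(Z, Z))))))))
  →17  S(S(S(S(S(S(S(add(add(Z, SZ), add(Z, Z)))))))))
  →18  S(S(S(S(S(S(S(add(SZ, add(Z, Z)))))))))
  →19  S(S(S(S(S(S(S(S(add(Z, add(Z, Z))))))))))
  →20  S(S(S(S(S(S(S(S(add(Z, Z)))))))))
  →21  S^8(Z)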